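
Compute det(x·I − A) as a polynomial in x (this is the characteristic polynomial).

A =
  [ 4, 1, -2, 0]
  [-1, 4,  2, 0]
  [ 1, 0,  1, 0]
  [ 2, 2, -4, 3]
x^4 - 12*x^3 + 54*x^2 - 108*x + 81

Expanding det(x·I − A) (e.g. by cofactor expansion or by noting that A is similar to its Jordan form J, which has the same characteristic polynomial as A) gives
  χ_A(x) = x^4 - 12*x^3 + 54*x^2 - 108*x + 81
which factors as (x - 3)^4. The eigenvalues (with algebraic multiplicities) are λ = 3 with multiplicity 4.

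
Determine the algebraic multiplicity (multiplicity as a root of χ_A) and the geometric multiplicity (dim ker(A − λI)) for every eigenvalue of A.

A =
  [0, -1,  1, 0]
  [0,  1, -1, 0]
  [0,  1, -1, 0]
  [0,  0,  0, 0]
λ = 0: alg = 4, geom = 3

Step 1 — factor the characteristic polynomial to read off the algebraic multiplicities:
  χ_A(x) = x^4

Step 2 — compute geometric multiplicities via the rank-nullity identity g(λ) = n − rank(A − λI):
  rank(A − (0)·I) = 1, so dim ker(A − (0)·I) = n − 1 = 3

Summary:
  λ = 0: algebraic multiplicity = 4, geometric multiplicity = 3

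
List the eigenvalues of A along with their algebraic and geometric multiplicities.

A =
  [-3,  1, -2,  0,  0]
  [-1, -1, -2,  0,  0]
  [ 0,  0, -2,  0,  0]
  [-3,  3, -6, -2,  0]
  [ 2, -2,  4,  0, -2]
λ = -2: alg = 5, geom = 4

Step 1 — factor the characteristic polynomial to read off the algebraic multiplicities:
  χ_A(x) = (x + 2)^5

Step 2 — compute geometric multiplicities via the rank-nullity identity g(λ) = n − rank(A − λI):
  rank(A − (-2)·I) = 1, so dim ker(A − (-2)·I) = n − 1 = 4

Summary:
  λ = -2: algebraic multiplicity = 5, geometric multiplicity = 4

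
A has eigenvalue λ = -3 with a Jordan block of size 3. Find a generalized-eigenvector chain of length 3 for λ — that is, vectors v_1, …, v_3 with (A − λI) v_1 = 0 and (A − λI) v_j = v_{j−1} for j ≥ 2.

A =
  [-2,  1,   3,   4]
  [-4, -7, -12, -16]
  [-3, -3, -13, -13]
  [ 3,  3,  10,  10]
A Jordan chain for λ = -3 of length 3:
v_1 = (1, -4, -3, 3)ᵀ
v_2 = (3, -12, -10, 10)ᵀ
v_3 = (0, 0, 1, 0)ᵀ

Let N = A − (-3)·I. We want v_3 with N^3 v_3 = 0 but N^2 v_3 ≠ 0; then v_{j-1} := N · v_j for j = 3, …, 2.

Pick v_3 = (0, 0, 1, 0)ᵀ.
Then v_2 = N · v_3 = (3, -12, -10, 10)ᵀ.
Then v_1 = N · v_2 = (1, -4, -3, 3)ᵀ.

Sanity check: (A − (-3)·I) v_1 = (0, 0, 0, 0)ᵀ = 0. ✓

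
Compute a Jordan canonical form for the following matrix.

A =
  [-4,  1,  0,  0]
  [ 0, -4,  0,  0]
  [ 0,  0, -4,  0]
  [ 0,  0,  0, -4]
J_2(-4) ⊕ J_1(-4) ⊕ J_1(-4)

The characteristic polynomial is
  det(x·I − A) = x^4 + 16*x^3 + 96*x^2 + 256*x + 256 = (x + 4)^4

Eigenvalues and multiplicities (the geometric multiplicity of λ is n − rank(A − λI), which equals the number of Jordan blocks for λ):
  λ = -4: algebraic multiplicity = 4, geometric multiplicity = 3

Determining the block sizes for each eigenvalue:
  λ = -4: 3 blocks summing to 4 forces exactly one block of size 2 and the rest size 1 → block sizes [2, 1, 1]

Assembling the blocks gives a Jordan form
J =
  [-4,  1,  0,  0]
  [ 0, -4,  0,  0]
  [ 0,  0, -4,  0]
  [ 0,  0,  0, -4]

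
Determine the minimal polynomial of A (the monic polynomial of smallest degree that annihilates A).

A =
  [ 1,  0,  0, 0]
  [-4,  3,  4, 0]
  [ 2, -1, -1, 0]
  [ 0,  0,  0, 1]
x^2 - 2*x + 1

The characteristic polynomial is χ_A(x) = (x - 1)^4, so the eigenvalues are known. The minimal polynomial is
  m_A(x) = Π_λ (x − λ)^{k_λ}
where k_λ is the size of the *largest* Jordan block for λ (equivalently, the smallest k with (A − λI)^k v = 0 for every generalised eigenvector v of λ).

  λ = 1: largest Jordan block has size 2, contributing (x − 1)^2

So m_A(x) = (x - 1)^2 = x^2 - 2*x + 1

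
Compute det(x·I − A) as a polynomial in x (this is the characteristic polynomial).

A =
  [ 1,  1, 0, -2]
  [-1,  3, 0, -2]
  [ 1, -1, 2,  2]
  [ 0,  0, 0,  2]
x^4 - 8*x^3 + 24*x^2 - 32*x + 16

Expanding det(x·I − A) (e.g. by cofactor expansion or by noting that A is similar to its Jordan form J, which has the same characteristic polynomial as A) gives
  χ_A(x) = x^4 - 8*x^3 + 24*x^2 - 32*x + 16
which factors as (x - 2)^4. The eigenvalues (with algebraic multiplicities) are λ = 2 with multiplicity 4.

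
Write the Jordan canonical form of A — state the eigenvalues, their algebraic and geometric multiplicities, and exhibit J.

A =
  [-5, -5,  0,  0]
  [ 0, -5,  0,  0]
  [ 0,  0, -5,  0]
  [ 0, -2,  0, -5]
J_2(-5) ⊕ J_1(-5) ⊕ J_1(-5)

The characteristic polynomial is
  det(x·I − A) = x^4 + 20*x^3 + 150*x^2 + 500*x + 625 = (x + 5)^4

Eigenvalues and multiplicities (the geometric multiplicity of λ is n − rank(A − λI), which equals the number of Jordan blocks for λ):
  λ = -5: algebraic multiplicity = 4, geometric multiplicity = 3

Determining the block sizes for each eigenvalue:
  λ = -5: 3 blocks summing to 4 forces exactly one block of size 2 and the rest size 1 → block sizes [2, 1, 1]

Assembling the blocks gives a Jordan form
J =
  [-5,  1,  0,  0]
  [ 0, -5,  0,  0]
  [ 0,  0, -5,  0]
  [ 0,  0,  0, -5]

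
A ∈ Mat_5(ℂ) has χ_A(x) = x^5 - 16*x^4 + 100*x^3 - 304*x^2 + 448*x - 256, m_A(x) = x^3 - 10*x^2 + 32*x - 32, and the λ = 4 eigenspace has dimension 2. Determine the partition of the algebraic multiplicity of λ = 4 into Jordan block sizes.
Block sizes for λ = 4: [2, 1]

Step 1 — from the characteristic polynomial, algebraic multiplicity of λ = 4 is 3. From dim ker(A − (4)·I) = 2, there are exactly 2 Jordan blocks for λ = 4.
Step 2 — from the minimal polynomial, the factor (x − 4)^2 tells us the largest block for λ = 4 has size 2.
Step 3 — with total size 3, 2 blocks, and largest block 2, the block sizes (in nonincreasing order) are [2, 1].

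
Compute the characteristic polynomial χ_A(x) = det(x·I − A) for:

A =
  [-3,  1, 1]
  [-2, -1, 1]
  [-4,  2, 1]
x^3 + 3*x^2 + 3*x + 1

Expanding det(x·I − A) (e.g. by cofactor expansion or by noting that A is similar to its Jordan form J, which has the same characteristic polynomial as A) gives
  χ_A(x) = x^3 + 3*x^2 + 3*x + 1
which factors as (x + 1)^3. The eigenvalues (with algebraic multiplicities) are λ = -1 with multiplicity 3.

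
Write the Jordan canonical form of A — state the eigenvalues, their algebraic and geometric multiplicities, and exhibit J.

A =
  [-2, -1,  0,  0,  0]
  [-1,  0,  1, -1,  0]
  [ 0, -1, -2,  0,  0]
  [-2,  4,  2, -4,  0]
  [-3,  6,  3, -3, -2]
J_3(-2) ⊕ J_1(-2) ⊕ J_1(-2)

The characteristic polynomial is
  det(x·I − A) = x^5 + 10*x^4 + 40*x^3 + 80*x^2 + 80*x + 32 = (x + 2)^5

Eigenvalues and multiplicities (the geometric multiplicity of λ is n − rank(A − λI), which equals the number of Jordan blocks for λ):
  λ = -2: algebraic multiplicity = 5, geometric multiplicity = 3

Determining the block sizes for each eigenvalue:
  λ = -2: with am = 5 and gm = 3, the partition is not yet determined (e.g. several partitions of 5 into 3 parts exist). Let N = A − (-2)·I. Computing rank(N^1) = 2, rank(N^2) = 1, rank(N^3) = 0; the number of blocks of size ≥ j is rank(N^{j−1}) − rank(N^j), giving [3, 1, 1]. So we have 1 block(s) of size 3, 2 block(s) of size 1 → block sizes [3, 1, 1]

Assembling the blocks gives a Jordan form
J =
  [-2,  1,  0,  0,  0]
  [ 0, -2,  1,  0,  0]
  [ 0,  0, -2,  0,  0]
  [ 0,  0,  0, -2,  0]
  [ 0,  0,  0,  0, -2]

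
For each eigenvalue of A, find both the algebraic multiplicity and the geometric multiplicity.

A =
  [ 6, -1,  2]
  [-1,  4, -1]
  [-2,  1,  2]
λ = 4: alg = 3, geom = 1

Step 1 — factor the characteristic polynomial to read off the algebraic multiplicities:
  χ_A(x) = (x - 4)^3

Step 2 — compute geometric multiplicities via the rank-nullity identity g(λ) = n − rank(A − λI):
  rank(A − (4)·I) = 2, so dim ker(A − (4)·I) = n − 2 = 1

Summary:
  λ = 4: algebraic multiplicity = 3, geometric multiplicity = 1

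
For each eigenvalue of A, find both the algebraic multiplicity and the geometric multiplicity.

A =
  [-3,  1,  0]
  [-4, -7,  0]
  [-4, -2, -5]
λ = -5: alg = 3, geom = 2

Step 1 — factor the characteristic polynomial to read off the algebraic multiplicities:
  χ_A(x) = (x + 5)^3

Step 2 — compute geometric multiplicities via the rank-nullity identity g(λ) = n − rank(A − λI):
  rank(A − (-5)·I) = 1, so dim ker(A − (-5)·I) = n − 1 = 2

Summary:
  λ = -5: algebraic multiplicity = 3, geometric multiplicity = 2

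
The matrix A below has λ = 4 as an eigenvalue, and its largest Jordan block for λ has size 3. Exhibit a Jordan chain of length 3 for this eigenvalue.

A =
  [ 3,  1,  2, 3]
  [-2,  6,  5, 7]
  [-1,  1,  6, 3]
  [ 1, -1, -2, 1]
A Jordan chain for λ = 4 of length 3:
v_1 = (1, 2, 1, -1)ᵀ
v_2 = (2, 5, 2, -2)ᵀ
v_3 = (0, 0, 1, 0)ᵀ

Let N = A − (4)·I. We want v_3 with N^3 v_3 = 0 but N^2 v_3 ≠ 0; then v_{j-1} := N · v_j for j = 3, …, 2.

Pick v_3 = (0, 0, 1, 0)ᵀ.
Then v_2 = N · v_3 = (2, 5, 2, -2)ᵀ.
Then v_1 = N · v_2 = (1, 2, 1, -1)ᵀ.

Sanity check: (A − (4)·I) v_1 = (0, 0, 0, 0)ᵀ = 0. ✓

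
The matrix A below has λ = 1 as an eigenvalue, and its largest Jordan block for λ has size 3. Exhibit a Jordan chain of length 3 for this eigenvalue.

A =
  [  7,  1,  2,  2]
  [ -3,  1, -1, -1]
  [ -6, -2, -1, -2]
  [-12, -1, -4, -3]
A Jordan chain for λ = 1 of length 3:
v_1 = (-3, 0, 6, 3)ᵀ
v_2 = (6, -3, -6, -12)ᵀ
v_3 = (1, 0, 0, 0)ᵀ

Let N = A − (1)·I. We want v_3 with N^3 v_3 = 0 but N^2 v_3 ≠ 0; then v_{j-1} := N · v_j for j = 3, …, 2.

Pick v_3 = (1, 0, 0, 0)ᵀ.
Then v_2 = N · v_3 = (6, -3, -6, -12)ᵀ.
Then v_1 = N · v_2 = (-3, 0, 6, 3)ᵀ.

Sanity check: (A − (1)·I) v_1 = (0, 0, 0, 0)ᵀ = 0. ✓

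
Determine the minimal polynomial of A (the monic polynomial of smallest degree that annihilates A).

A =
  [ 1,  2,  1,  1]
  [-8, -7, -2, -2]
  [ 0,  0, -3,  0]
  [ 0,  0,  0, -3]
x^2 + 6*x + 9

The characteristic polynomial is χ_A(x) = (x + 3)^4, so the eigenvalues are known. The minimal polynomial is
  m_A(x) = Π_λ (x − λ)^{k_λ}
where k_λ is the size of the *largest* Jordan block for λ (equivalently, the smallest k with (A − λI)^k v = 0 for every generalised eigenvector v of λ).

  λ = -3: largest Jordan block has size 2, contributing (x + 3)^2

So m_A(x) = (x + 3)^2 = x^2 + 6*x + 9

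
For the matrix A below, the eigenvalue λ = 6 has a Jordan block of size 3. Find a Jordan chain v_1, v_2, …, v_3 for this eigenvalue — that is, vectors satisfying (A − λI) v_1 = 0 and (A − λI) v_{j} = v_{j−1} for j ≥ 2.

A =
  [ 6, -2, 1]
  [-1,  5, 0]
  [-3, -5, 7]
A Jordan chain for λ = 6 of length 3:
v_1 = (-1, 1, 2)ᵀ
v_2 = (0, -1, -3)ᵀ
v_3 = (1, 0, 0)ᵀ

Let N = A − (6)·I. We want v_3 with N^3 v_3 = 0 but N^2 v_3 ≠ 0; then v_{j-1} := N · v_j for j = 3, …, 2.

Pick v_3 = (1, 0, 0)ᵀ.
Then v_2 = N · v_3 = (0, -1, -3)ᵀ.
Then v_1 = N · v_2 = (-1, 1, 2)ᵀ.

Sanity check: (A − (6)·I) v_1 = (0, 0, 0)ᵀ = 0. ✓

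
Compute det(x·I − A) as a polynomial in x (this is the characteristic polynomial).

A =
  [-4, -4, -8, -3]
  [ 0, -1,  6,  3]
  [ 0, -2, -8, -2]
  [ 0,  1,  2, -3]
x^4 + 16*x^3 + 96*x^2 + 256*x + 256

Expanding det(x·I − A) (e.g. by cofactor expansion or by noting that A is similar to its Jordan form J, which has the same characteristic polynomial as A) gives
  χ_A(x) = x^4 + 16*x^3 + 96*x^2 + 256*x + 256
which factors as (x + 4)^4. The eigenvalues (with algebraic multiplicities) are λ = -4 with multiplicity 4.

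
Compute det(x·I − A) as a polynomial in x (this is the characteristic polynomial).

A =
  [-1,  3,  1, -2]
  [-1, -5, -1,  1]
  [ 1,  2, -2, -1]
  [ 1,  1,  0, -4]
x^4 + 12*x^3 + 54*x^2 + 108*x + 81

Expanding det(x·I − A) (e.g. by cofactor expansion or by noting that A is similar to its Jordan form J, which has the same characteristic polynomial as A) gives
  χ_A(x) = x^4 + 12*x^3 + 54*x^2 + 108*x + 81
which factors as (x + 3)^4. The eigenvalues (with algebraic multiplicities) are λ = -3 with multiplicity 4.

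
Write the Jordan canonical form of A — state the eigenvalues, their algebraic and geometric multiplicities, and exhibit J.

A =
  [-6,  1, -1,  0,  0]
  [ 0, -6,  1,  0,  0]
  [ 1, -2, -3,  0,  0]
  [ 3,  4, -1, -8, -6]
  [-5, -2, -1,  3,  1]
J_3(-5) ⊕ J_1(-5) ⊕ J_1(-2)

The characteristic polynomial is
  det(x·I − A) = x^5 + 22*x^4 + 190*x^3 + 800*x^2 + 1625*x + 1250 = (x + 2)*(x + 5)^4

Eigenvalues and multiplicities (the geometric multiplicity of λ is n − rank(A − λI), which equals the number of Jordan blocks for λ):
  λ = -5: algebraic multiplicity = 4, geometric multiplicity = 2
  λ = -2: algebraic multiplicity = 1, geometric multiplicity = 1

Determining the block sizes for each eigenvalue:
  λ = -5: with am = 4 and gm = 2, the partition is not yet determined (e.g. several partitions of 4 into 2 parts exist). Let N = A − (-5)·I. Computing rank(N^1) = 3, rank(N^2) = 2, rank(N^3) = 1; the number of blocks of size ≥ j is rank(N^{j−1}) − rank(N^j), giving [2, 1, 1]. So we have 1 block(s) of size 3, 1 block(s) of size 1 → block sizes [3, 1]
  λ = -2: one block (gm = 1), so the single block has size am = 1 → block sizes [1]

Assembling the blocks gives a Jordan form
J =
  [-5,  1,  0,  0,  0]
  [ 0, -5,  1,  0,  0]
  [ 0,  0, -5,  0,  0]
  [ 0,  0,  0, -5,  0]
  [ 0,  0,  0,  0, -2]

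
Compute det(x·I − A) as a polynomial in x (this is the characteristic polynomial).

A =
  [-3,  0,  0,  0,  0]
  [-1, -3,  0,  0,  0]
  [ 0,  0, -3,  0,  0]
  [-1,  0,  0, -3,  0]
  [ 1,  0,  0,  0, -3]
x^5 + 15*x^4 + 90*x^3 + 270*x^2 + 405*x + 243

Expanding det(x·I − A) (e.g. by cofactor expansion or by noting that A is similar to its Jordan form J, which has the same characteristic polynomial as A) gives
  χ_A(x) = x^5 + 15*x^4 + 90*x^3 + 270*x^2 + 405*x + 243
which factors as (x + 3)^5. The eigenvalues (with algebraic multiplicities) are λ = -3 with multiplicity 5.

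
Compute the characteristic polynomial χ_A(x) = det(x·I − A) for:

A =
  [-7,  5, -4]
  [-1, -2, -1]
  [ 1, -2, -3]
x^3 + 12*x^2 + 48*x + 64

Expanding det(x·I − A) (e.g. by cofactor expansion or by noting that A is similar to its Jordan form J, which has the same characteristic polynomial as A) gives
  χ_A(x) = x^3 + 12*x^2 + 48*x + 64
which factors as (x + 4)^3. The eigenvalues (with algebraic multiplicities) are λ = -4 with multiplicity 3.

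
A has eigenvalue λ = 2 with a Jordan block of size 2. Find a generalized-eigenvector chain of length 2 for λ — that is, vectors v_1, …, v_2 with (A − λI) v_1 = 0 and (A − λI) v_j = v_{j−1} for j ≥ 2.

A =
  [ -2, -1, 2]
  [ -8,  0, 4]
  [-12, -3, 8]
A Jordan chain for λ = 2 of length 2:
v_1 = (-4, -8, -12)ᵀ
v_2 = (1, 0, 0)ᵀ

Let N = A − (2)·I. We want v_2 with N^2 v_2 = 0 but N^1 v_2 ≠ 0; then v_{j-1} := N · v_j for j = 2, …, 2.

Pick v_2 = (1, 0, 0)ᵀ.
Then v_1 = N · v_2 = (-4, -8, -12)ᵀ.

Sanity check: (A − (2)·I) v_1 = (0, 0, 0)ᵀ = 0. ✓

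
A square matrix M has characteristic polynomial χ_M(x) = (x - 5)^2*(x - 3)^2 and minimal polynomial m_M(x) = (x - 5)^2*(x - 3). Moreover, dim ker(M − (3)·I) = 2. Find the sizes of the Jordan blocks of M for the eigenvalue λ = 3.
Block sizes for λ = 3: [1, 1]

Step 1 — from the characteristic polynomial, algebraic multiplicity of λ = 3 is 2. From dim ker(M − (3)·I) = 2, there are exactly 2 Jordan blocks for λ = 3.
Step 2 — from the minimal polynomial, the factor (x − 3) tells us the largest block for λ = 3 has size 1.
Step 3 — with total size 2, 2 blocks, and largest block 1, the block sizes (in nonincreasing order) are [1, 1].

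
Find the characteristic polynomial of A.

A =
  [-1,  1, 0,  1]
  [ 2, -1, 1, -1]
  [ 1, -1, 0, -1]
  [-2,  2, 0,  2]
x^4

Expanding det(x·I − A) (e.g. by cofactor expansion or by noting that A is similar to its Jordan form J, which has the same characteristic polynomial as A) gives
  χ_A(x) = x^4
which factors as x^4. The eigenvalues (with algebraic multiplicities) are λ = 0 with multiplicity 4.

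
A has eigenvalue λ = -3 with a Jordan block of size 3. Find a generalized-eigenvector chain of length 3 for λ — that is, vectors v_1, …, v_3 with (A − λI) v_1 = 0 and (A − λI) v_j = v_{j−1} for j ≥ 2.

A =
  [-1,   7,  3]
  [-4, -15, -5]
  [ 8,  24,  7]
A Jordan chain for λ = -3 of length 3:
v_1 = (2, -4, 8)ᵀ
v_2 = (7, -12, 24)ᵀ
v_3 = (0, 1, 0)ᵀ

Let N = A − (-3)·I. We want v_3 with N^3 v_3 = 0 but N^2 v_3 ≠ 0; then v_{j-1} := N · v_j for j = 3, …, 2.

Pick v_3 = (0, 1, 0)ᵀ.
Then v_2 = N · v_3 = (7, -12, 24)ᵀ.
Then v_1 = N · v_2 = (2, -4, 8)ᵀ.

Sanity check: (A − (-3)·I) v_1 = (0, 0, 0)ᵀ = 0. ✓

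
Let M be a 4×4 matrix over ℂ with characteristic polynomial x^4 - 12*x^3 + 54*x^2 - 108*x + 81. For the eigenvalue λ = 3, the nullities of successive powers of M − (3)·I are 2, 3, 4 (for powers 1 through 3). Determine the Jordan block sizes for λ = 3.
Block sizes for λ = 3: [3, 1]

From the dimensions of kernels of powers, the number of Jordan blocks of size at least j is d_j − d_{j−1} where d_j = dim ker(N^j) (with d_0 = 0). Computing the differences gives [2, 1, 1].
The number of blocks of size exactly k is (#blocks of size ≥ k) − (#blocks of size ≥ k + 1), so the partition is: 1 block(s) of size 1, 1 block(s) of size 3.
In nonincreasing order the block sizes are [3, 1].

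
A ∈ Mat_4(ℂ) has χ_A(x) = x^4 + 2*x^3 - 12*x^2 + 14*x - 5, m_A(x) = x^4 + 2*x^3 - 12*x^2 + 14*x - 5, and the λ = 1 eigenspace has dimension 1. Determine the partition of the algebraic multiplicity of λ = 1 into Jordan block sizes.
Block sizes for λ = 1: [3]

Step 1 — from the characteristic polynomial, algebraic multiplicity of λ = 1 is 3. From dim ker(A − (1)·I) = 1, there are exactly 1 Jordan blocks for λ = 1.
Step 2 — from the minimal polynomial, the factor (x − 1)^3 tells us the largest block for λ = 1 has size 3.
Step 3 — with total size 3, 1 blocks, and largest block 3, the block sizes (in nonincreasing order) are [3].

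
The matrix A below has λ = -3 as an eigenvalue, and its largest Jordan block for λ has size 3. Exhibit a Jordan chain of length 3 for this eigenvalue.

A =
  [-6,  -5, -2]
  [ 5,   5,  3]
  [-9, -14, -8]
A Jordan chain for λ = -3 of length 3:
v_1 = (2, -2, 2)ᵀ
v_2 = (-3, 5, -9)ᵀ
v_3 = (1, 0, 0)ᵀ

Let N = A − (-3)·I. We want v_3 with N^3 v_3 = 0 but N^2 v_3 ≠ 0; then v_{j-1} := N · v_j for j = 3, …, 2.

Pick v_3 = (1, 0, 0)ᵀ.
Then v_2 = N · v_3 = (-3, 5, -9)ᵀ.
Then v_1 = N · v_2 = (2, -2, 2)ᵀ.

Sanity check: (A − (-3)·I) v_1 = (0, 0, 0)ᵀ = 0. ✓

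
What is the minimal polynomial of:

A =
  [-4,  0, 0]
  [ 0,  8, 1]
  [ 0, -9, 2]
x^3 - 6*x^2 - 15*x + 100

The characteristic polynomial is χ_A(x) = (x - 5)^2*(x + 4), so the eigenvalues are known. The minimal polynomial is
  m_A(x) = Π_λ (x − λ)^{k_λ}
where k_λ is the size of the *largest* Jordan block for λ (equivalently, the smallest k with (A − λI)^k v = 0 for every generalised eigenvector v of λ).

  λ = -4: largest Jordan block has size 1, contributing (x + 4)
  λ = 5: largest Jordan block has size 2, contributing (x − 5)^2

So m_A(x) = (x - 5)^2*(x + 4) = x^3 - 6*x^2 - 15*x + 100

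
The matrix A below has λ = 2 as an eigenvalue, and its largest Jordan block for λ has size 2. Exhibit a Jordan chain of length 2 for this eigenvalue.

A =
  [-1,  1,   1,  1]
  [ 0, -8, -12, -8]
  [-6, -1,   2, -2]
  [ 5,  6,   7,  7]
A Jordan chain for λ = 2 of length 2:
v_1 = (0, 2, -1, -1)ᵀ
v_2 = (0, 1, -1, 0)ᵀ

Let N = A − (2)·I. We want v_2 with N^2 v_2 = 0 but N^1 v_2 ≠ 0; then v_{j-1} := N · v_j for j = 2, …, 2.

Pick v_2 = (0, 1, -1, 0)ᵀ.
Then v_1 = N · v_2 = (0, 2, -1, -1)ᵀ.

Sanity check: (A − (2)·I) v_1 = (0, 0, 0, 0)ᵀ = 0. ✓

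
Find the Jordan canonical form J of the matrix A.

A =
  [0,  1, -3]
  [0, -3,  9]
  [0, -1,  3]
J_2(0) ⊕ J_1(0)

The characteristic polynomial is
  det(x·I − A) = x^3

Eigenvalues and multiplicities (the geometric multiplicity of λ is n − rank(A − λI), which equals the number of Jordan blocks for λ):
  λ = 0: algebraic multiplicity = 3, geometric multiplicity = 2

Determining the block sizes for each eigenvalue:
  λ = 0: 2 blocks summing to 3 forces exactly one block of size 2 and the rest size 1 → block sizes [2, 1]

Assembling the blocks gives a Jordan form
J =
  [0, 1, 0]
  [0, 0, 0]
  [0, 0, 0]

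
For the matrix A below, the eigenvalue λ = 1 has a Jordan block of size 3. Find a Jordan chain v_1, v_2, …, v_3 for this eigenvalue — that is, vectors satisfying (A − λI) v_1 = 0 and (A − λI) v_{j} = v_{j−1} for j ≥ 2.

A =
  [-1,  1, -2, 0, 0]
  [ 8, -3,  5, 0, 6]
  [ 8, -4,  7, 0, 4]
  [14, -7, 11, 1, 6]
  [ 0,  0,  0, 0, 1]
A Jordan chain for λ = 1 of length 3:
v_1 = (-4, -8, 0, 4, 0)ᵀ
v_2 = (-2, 8, 8, 14, 0)ᵀ
v_3 = (1, 0, 0, 0, 0)ᵀ

Let N = A − (1)·I. We want v_3 with N^3 v_3 = 0 but N^2 v_3 ≠ 0; then v_{j-1} := N · v_j for j = 3, …, 2.

Pick v_3 = (1, 0, 0, 0, 0)ᵀ.
Then v_2 = N · v_3 = (-2, 8, 8, 14, 0)ᵀ.
Then v_1 = N · v_2 = (-4, -8, 0, 4, 0)ᵀ.

Sanity check: (A − (1)·I) v_1 = (0, 0, 0, 0, 0)ᵀ = 0. ✓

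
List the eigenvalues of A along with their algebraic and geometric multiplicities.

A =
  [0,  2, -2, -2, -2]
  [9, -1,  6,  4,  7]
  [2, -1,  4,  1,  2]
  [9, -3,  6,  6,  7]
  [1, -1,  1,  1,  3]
λ = 2: alg = 3, geom = 2; λ = 3: alg = 2, geom = 1

Step 1 — factor the characteristic polynomial to read off the algebraic multiplicities:
  χ_A(x) = (x - 3)^2*(x - 2)^3

Step 2 — compute geometric multiplicities via the rank-nullity identity g(λ) = n − rank(A − λI):
  rank(A − (2)·I) = 3, so dim ker(A − (2)·I) = n − 3 = 2
  rank(A − (3)·I) = 4, so dim ker(A − (3)·I) = n − 4 = 1

Summary:
  λ = 2: algebraic multiplicity = 3, geometric multiplicity = 2
  λ = 3: algebraic multiplicity = 2, geometric multiplicity = 1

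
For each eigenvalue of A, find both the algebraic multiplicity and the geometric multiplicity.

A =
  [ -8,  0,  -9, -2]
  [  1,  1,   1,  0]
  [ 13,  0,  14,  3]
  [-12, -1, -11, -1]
λ = 1: alg = 2, geom = 1; λ = 2: alg = 2, geom = 1

Step 1 — factor the characteristic polynomial to read off the algebraic multiplicities:
  χ_A(x) = (x - 2)^2*(x - 1)^2

Step 2 — compute geometric multiplicities via the rank-nullity identity g(λ) = n − rank(A − λI):
  rank(A − (1)·I) = 3, so dim ker(A − (1)·I) = n − 3 = 1
  rank(A − (2)·I) = 3, so dim ker(A − (2)·I) = n − 3 = 1

Summary:
  λ = 1: algebraic multiplicity = 2, geometric multiplicity = 1
  λ = 2: algebraic multiplicity = 2, geometric multiplicity = 1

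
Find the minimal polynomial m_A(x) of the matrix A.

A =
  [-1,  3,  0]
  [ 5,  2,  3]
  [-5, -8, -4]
x^3 + 3*x^2 + 3*x + 1

The characteristic polynomial is χ_A(x) = (x + 1)^3, so the eigenvalues are known. The minimal polynomial is
  m_A(x) = Π_λ (x − λ)^{k_λ}
where k_λ is the size of the *largest* Jordan block for λ (equivalently, the smallest k with (A − λI)^k v = 0 for every generalised eigenvector v of λ).

  λ = -1: largest Jordan block has size 3, contributing (x + 1)^3

So m_A(x) = (x + 1)^3 = x^3 + 3*x^2 + 3*x + 1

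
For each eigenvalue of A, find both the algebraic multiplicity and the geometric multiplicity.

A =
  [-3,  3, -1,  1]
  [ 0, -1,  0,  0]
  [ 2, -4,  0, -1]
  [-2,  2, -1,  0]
λ = -1: alg = 4, geom = 2

Step 1 — factor the characteristic polynomial to read off the algebraic multiplicities:
  χ_A(x) = (x + 1)^4

Step 2 — compute geometric multiplicities via the rank-nullity identity g(λ) = n − rank(A − λI):
  rank(A − (-1)·I) = 2, so dim ker(A − (-1)·I) = n − 2 = 2

Summary:
  λ = -1: algebraic multiplicity = 4, geometric multiplicity = 2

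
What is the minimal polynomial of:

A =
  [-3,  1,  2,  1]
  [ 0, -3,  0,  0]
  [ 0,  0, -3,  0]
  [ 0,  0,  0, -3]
x^2 + 6*x + 9

The characteristic polynomial is χ_A(x) = (x + 3)^4, so the eigenvalues are known. The minimal polynomial is
  m_A(x) = Π_λ (x − λ)^{k_λ}
where k_λ is the size of the *largest* Jordan block for λ (equivalently, the smallest k with (A − λI)^k v = 0 for every generalised eigenvector v of λ).

  λ = -3: largest Jordan block has size 2, contributing (x + 3)^2

So m_A(x) = (x + 3)^2 = x^2 + 6*x + 9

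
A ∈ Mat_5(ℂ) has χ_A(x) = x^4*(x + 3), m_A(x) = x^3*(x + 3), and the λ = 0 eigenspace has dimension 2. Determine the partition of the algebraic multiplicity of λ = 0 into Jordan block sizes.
Block sizes for λ = 0: [3, 1]

Step 1 — from the characteristic polynomial, algebraic multiplicity of λ = 0 is 4. From dim ker(A − (0)·I) = 2, there are exactly 2 Jordan blocks for λ = 0.
Step 2 — from the minimal polynomial, the factor (x − 0)^3 tells us the largest block for λ = 0 has size 3.
Step 3 — with total size 4, 2 blocks, and largest block 3, the block sizes (in nonincreasing order) are [3, 1].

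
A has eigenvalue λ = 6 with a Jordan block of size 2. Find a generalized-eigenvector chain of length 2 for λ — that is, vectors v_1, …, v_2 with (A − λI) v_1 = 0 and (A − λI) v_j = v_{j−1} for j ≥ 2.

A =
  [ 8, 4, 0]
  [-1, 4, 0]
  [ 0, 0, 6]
A Jordan chain for λ = 6 of length 2:
v_1 = (2, -1, 0)ᵀ
v_2 = (1, 0, 0)ᵀ

Let N = A − (6)·I. We want v_2 with N^2 v_2 = 0 but N^1 v_2 ≠ 0; then v_{j-1} := N · v_j for j = 2, …, 2.

Pick v_2 = (1, 0, 0)ᵀ.
Then v_1 = N · v_2 = (2, -1, 0)ᵀ.

Sanity check: (A − (6)·I) v_1 = (0, 0, 0)ᵀ = 0. ✓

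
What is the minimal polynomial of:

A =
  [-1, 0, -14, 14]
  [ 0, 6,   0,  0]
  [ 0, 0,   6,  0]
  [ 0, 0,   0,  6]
x^2 - 5*x - 6

The characteristic polynomial is χ_A(x) = (x - 6)^3*(x + 1), so the eigenvalues are known. The minimal polynomial is
  m_A(x) = Π_λ (x − λ)^{k_λ}
where k_λ is the size of the *largest* Jordan block for λ (equivalently, the smallest k with (A − λI)^k v = 0 for every generalised eigenvector v of λ).

  λ = -1: largest Jordan block has size 1, contributing (x + 1)
  λ = 6: largest Jordan block has size 1, contributing (x − 6)

So m_A(x) = (x - 6)*(x + 1) = x^2 - 5*x - 6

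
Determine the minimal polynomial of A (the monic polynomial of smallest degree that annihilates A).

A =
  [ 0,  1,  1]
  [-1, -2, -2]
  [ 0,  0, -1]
x^3 + 3*x^2 + 3*x + 1

The characteristic polynomial is χ_A(x) = (x + 1)^3, so the eigenvalues are known. The minimal polynomial is
  m_A(x) = Π_λ (x − λ)^{k_λ}
where k_λ is the size of the *largest* Jordan block for λ (equivalently, the smallest k with (A − λI)^k v = 0 for every generalised eigenvector v of λ).

  λ = -1: largest Jordan block has size 3, contributing (x + 1)^3

So m_A(x) = (x + 1)^3 = x^3 + 3*x^2 + 3*x + 1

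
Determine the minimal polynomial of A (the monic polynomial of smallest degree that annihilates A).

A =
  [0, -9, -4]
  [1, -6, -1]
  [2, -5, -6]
x^3 + 12*x^2 + 48*x + 64

The characteristic polynomial is χ_A(x) = (x + 4)^3, so the eigenvalues are known. The minimal polynomial is
  m_A(x) = Π_λ (x − λ)^{k_λ}
where k_λ is the size of the *largest* Jordan block for λ (equivalently, the smallest k with (A − λI)^k v = 0 for every generalised eigenvector v of λ).

  λ = -4: largest Jordan block has size 3, contributing (x + 4)^3

So m_A(x) = (x + 4)^3 = x^3 + 12*x^2 + 48*x + 64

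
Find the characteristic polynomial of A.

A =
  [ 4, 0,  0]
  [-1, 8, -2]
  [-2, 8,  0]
x^3 - 12*x^2 + 48*x - 64

Expanding det(x·I − A) (e.g. by cofactor expansion or by noting that A is similar to its Jordan form J, which has the same characteristic polynomial as A) gives
  χ_A(x) = x^3 - 12*x^2 + 48*x - 64
which factors as (x - 4)^3. The eigenvalues (with algebraic multiplicities) are λ = 4 with multiplicity 3.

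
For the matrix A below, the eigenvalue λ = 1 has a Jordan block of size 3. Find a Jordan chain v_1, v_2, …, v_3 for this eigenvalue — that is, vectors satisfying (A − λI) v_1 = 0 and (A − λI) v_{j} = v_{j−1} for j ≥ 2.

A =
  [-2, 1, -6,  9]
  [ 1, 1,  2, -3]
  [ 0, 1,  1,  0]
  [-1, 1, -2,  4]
A Jordan chain for λ = 1 of length 3:
v_1 = (1, 0, 1, 1)ᵀ
v_2 = (-3, 1, 0, -1)ᵀ
v_3 = (1, 0, 0, 0)ᵀ

Let N = A − (1)·I. We want v_3 with N^3 v_3 = 0 but N^2 v_3 ≠ 0; then v_{j-1} := N · v_j for j = 3, …, 2.

Pick v_3 = (1, 0, 0, 0)ᵀ.
Then v_2 = N · v_3 = (-3, 1, 0, -1)ᵀ.
Then v_1 = N · v_2 = (1, 0, 1, 1)ᵀ.

Sanity check: (A − (1)·I) v_1 = (0, 0, 0, 0)ᵀ = 0. ✓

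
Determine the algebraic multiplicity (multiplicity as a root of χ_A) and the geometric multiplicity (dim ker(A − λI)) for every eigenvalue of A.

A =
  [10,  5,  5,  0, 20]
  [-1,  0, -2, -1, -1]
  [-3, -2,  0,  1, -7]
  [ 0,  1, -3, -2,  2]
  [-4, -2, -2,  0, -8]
λ = 0: alg = 5, geom = 3

Step 1 — factor the characteristic polynomial to read off the algebraic multiplicities:
  χ_A(x) = x^5

Step 2 — compute geometric multiplicities via the rank-nullity identity g(λ) = n − rank(A − λI):
  rank(A − (0)·I) = 2, so dim ker(A − (0)·I) = n − 2 = 3

Summary:
  λ = 0: algebraic multiplicity = 5, geometric multiplicity = 3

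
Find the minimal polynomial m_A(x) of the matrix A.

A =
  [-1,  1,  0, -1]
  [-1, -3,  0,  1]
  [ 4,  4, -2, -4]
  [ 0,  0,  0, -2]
x^2 + 4*x + 4

The characteristic polynomial is χ_A(x) = (x + 2)^4, so the eigenvalues are known. The minimal polynomial is
  m_A(x) = Π_λ (x − λ)^{k_λ}
where k_λ is the size of the *largest* Jordan block for λ (equivalently, the smallest k with (A − λI)^k v = 0 for every generalised eigenvector v of λ).

  λ = -2: largest Jordan block has size 2, contributing (x + 2)^2

So m_A(x) = (x + 2)^2 = x^2 + 4*x + 4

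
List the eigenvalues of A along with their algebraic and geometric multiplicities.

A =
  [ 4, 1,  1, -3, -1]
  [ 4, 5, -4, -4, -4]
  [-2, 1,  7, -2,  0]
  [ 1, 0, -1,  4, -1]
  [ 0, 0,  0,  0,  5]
λ = 5: alg = 5, geom = 3

Step 1 — factor the characteristic polynomial to read off the algebraic multiplicities:
  χ_A(x) = (x - 5)^5

Step 2 — compute geometric multiplicities via the rank-nullity identity g(λ) = n − rank(A − λI):
  rank(A − (5)·I) = 2, so dim ker(A − (5)·I) = n − 2 = 3

Summary:
  λ = 5: algebraic multiplicity = 5, geometric multiplicity = 3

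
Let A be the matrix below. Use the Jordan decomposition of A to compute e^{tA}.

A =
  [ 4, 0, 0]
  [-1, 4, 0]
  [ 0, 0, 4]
e^{tA} =
  [exp(4*t), 0, 0]
  [-t*exp(4*t), exp(4*t), 0]
  [0, 0, exp(4*t)]

Strategy: write A = P · J · P⁻¹ where J is a Jordan canonical form, so e^{tA} = P · e^{tJ} · P⁻¹, and e^{tJ} can be computed block-by-block.

A has Jordan form
J =
  [4, 1, 0]
  [0, 4, 0]
  [0, 0, 4]
(up to reordering of blocks).

Per-block formulas:
  For a 2×2 Jordan block J_2(4): exp(t · J_2(4)) = e^(4t)·(I + t·N), where N is the 2×2 nilpotent shift.
  For a 1×1 block at λ = 4: exp(t · [4]) = [e^(4t)].

After assembling e^{tJ} and conjugating by P, we get:

e^{tA} =
  [exp(4*t), 0, 0]
  [-t*exp(4*t), exp(4*t), 0]
  [0, 0, exp(4*t)]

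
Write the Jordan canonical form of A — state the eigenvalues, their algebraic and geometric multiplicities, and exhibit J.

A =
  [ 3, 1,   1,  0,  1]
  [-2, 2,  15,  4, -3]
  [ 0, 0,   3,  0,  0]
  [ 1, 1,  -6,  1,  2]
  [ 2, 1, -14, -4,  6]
J_3(3) ⊕ J_2(3)

The characteristic polynomial is
  det(x·I − A) = x^5 - 15*x^4 + 90*x^3 - 270*x^2 + 405*x - 243 = (x - 3)^5

Eigenvalues and multiplicities (the geometric multiplicity of λ is n − rank(A − λI), which equals the number of Jordan blocks for λ):
  λ = 3: algebraic multiplicity = 5, geometric multiplicity = 2

Determining the block sizes for each eigenvalue:
  λ = 3: with am = 5 and gm = 2, the partition is not yet determined (e.g. several partitions of 5 into 2 parts exist). Let N = A − (3)·I. Computing rank(N^1) = 3, rank(N^2) = 1, rank(N^3) = 0; the number of blocks of size ≥ j is rank(N^{j−1}) − rank(N^j), giving [2, 2, 1]. So we have 1 block(s) of size 3, 1 block(s) of size 2 → block sizes [3, 2]

Assembling the blocks gives a Jordan form
J =
  [3, 1, 0, 0, 0]
  [0, 3, 1, 0, 0]
  [0, 0, 3, 0, 0]
  [0, 0, 0, 3, 1]
  [0, 0, 0, 0, 3]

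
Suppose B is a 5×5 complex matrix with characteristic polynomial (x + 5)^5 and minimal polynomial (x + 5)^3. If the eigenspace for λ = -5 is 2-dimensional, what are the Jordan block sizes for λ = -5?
Block sizes for λ = -5: [3, 2]

Step 1 — from the characteristic polynomial, algebraic multiplicity of λ = -5 is 5. From dim ker(B − (-5)·I) = 2, there are exactly 2 Jordan blocks for λ = -5.
Step 2 — from the minimal polynomial, the factor (x + 5)^3 tells us the largest block for λ = -5 has size 3.
Step 3 — with total size 5, 2 blocks, and largest block 3, the block sizes (in nonincreasing order) are [3, 2].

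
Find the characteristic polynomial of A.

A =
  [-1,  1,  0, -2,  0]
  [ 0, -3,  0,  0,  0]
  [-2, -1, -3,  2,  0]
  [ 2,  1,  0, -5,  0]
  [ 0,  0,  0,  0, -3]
x^5 + 15*x^4 + 90*x^3 + 270*x^2 + 405*x + 243

Expanding det(x·I − A) (e.g. by cofactor expansion or by noting that A is similar to its Jordan form J, which has the same characteristic polynomial as A) gives
  χ_A(x) = x^5 + 15*x^4 + 90*x^3 + 270*x^2 + 405*x + 243
which factors as (x + 3)^5. The eigenvalues (with algebraic multiplicities) are λ = -3 with multiplicity 5.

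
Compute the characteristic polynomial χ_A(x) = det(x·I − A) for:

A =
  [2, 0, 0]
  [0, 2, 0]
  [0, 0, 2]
x^3 - 6*x^2 + 12*x - 8

Expanding det(x·I − A) (e.g. by cofactor expansion or by noting that A is similar to its Jordan form J, which has the same characteristic polynomial as A) gives
  χ_A(x) = x^3 - 6*x^2 + 12*x - 8
which factors as (x - 2)^3. The eigenvalues (with algebraic multiplicities) are λ = 2 with multiplicity 3.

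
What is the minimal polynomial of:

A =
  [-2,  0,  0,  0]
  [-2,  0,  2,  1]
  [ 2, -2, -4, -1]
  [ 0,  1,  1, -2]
x^3 + 6*x^2 + 12*x + 8

The characteristic polynomial is χ_A(x) = (x + 2)^4, so the eigenvalues are known. The minimal polynomial is
  m_A(x) = Π_λ (x − λ)^{k_λ}
where k_λ is the size of the *largest* Jordan block for λ (equivalently, the smallest k with (A − λI)^k v = 0 for every generalised eigenvector v of λ).

  λ = -2: largest Jordan block has size 3, contributing (x + 2)^3

So m_A(x) = (x + 2)^3 = x^3 + 6*x^2 + 12*x + 8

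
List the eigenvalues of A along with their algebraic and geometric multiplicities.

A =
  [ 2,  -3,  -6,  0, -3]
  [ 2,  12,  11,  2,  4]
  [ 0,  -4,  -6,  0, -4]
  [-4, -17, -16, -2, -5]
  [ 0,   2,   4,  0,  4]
λ = 2: alg = 5, geom = 3

Step 1 — factor the characteristic polynomial to read off the algebraic multiplicities:
  χ_A(x) = (x - 2)^5

Step 2 — compute geometric multiplicities via the rank-nullity identity g(λ) = n − rank(A − λI):
  rank(A − (2)·I) = 2, so dim ker(A − (2)·I) = n − 2 = 3

Summary:
  λ = 2: algebraic multiplicity = 5, geometric multiplicity = 3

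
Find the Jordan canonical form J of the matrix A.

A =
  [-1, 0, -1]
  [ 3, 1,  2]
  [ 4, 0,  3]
J_3(1)

The characteristic polynomial is
  det(x·I − A) = x^3 - 3*x^2 + 3*x - 1 = (x - 1)^3

Eigenvalues and multiplicities (the geometric multiplicity of λ is n − rank(A − λI), which equals the number of Jordan blocks for λ):
  λ = 1: algebraic multiplicity = 3, geometric multiplicity = 1

Determining the block sizes for each eigenvalue:
  λ = 1: one block (gm = 1), so the single block has size am = 3 → block sizes [3]

Assembling the blocks gives a Jordan form
J =
  [1, 1, 0]
  [0, 1, 1]
  [0, 0, 1]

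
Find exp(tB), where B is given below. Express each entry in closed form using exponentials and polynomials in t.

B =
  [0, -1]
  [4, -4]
e^{tB} =
  [2*t*exp(-2*t) + exp(-2*t), -t*exp(-2*t)]
  [4*t*exp(-2*t), -2*t*exp(-2*t) + exp(-2*t)]

Strategy: write B = P · J · P⁻¹ where J is a Jordan canonical form, so e^{tB} = P · e^{tJ} · P⁻¹, and e^{tJ} can be computed block-by-block.

B has Jordan form
J =
  [-2,  1]
  [ 0, -2]
(up to reordering of blocks).

Per-block formulas:
  For a 2×2 Jordan block J_2(-2): exp(t · J_2(-2)) = e^(-2t)·(I + t·N), where N is the 2×2 nilpotent shift.

After assembling e^{tJ} and conjugating by P, we get:

e^{tB} =
  [2*t*exp(-2*t) + exp(-2*t), -t*exp(-2*t)]
  [4*t*exp(-2*t), -2*t*exp(-2*t) + exp(-2*t)]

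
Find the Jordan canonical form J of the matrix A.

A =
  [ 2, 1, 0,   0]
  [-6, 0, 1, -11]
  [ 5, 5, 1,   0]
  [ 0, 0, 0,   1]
J_3(1) ⊕ J_1(1)

The characteristic polynomial is
  det(x·I − A) = x^4 - 4*x^3 + 6*x^2 - 4*x + 1 = (x - 1)^4

Eigenvalues and multiplicities (the geometric multiplicity of λ is n − rank(A − λI), which equals the number of Jordan blocks for λ):
  λ = 1: algebraic multiplicity = 4, geometric multiplicity = 2

Determining the block sizes for each eigenvalue:
  λ = 1: with am = 4 and gm = 2, the partition is not yet determined (e.g. several partitions of 4 into 2 parts exist). Let N = A − (1)·I. Computing rank(N^1) = 2, rank(N^2) = 1, rank(N^3) = 0; the number of blocks of size ≥ j is rank(N^{j−1}) − rank(N^j), giving [2, 1, 1]. So we have 1 block(s) of size 3, 1 block(s) of size 1 → block sizes [3, 1]

Assembling the blocks gives a Jordan form
J =
  [1, 1, 0, 0]
  [0, 1, 1, 0]
  [0, 0, 1, 0]
  [0, 0, 0, 1]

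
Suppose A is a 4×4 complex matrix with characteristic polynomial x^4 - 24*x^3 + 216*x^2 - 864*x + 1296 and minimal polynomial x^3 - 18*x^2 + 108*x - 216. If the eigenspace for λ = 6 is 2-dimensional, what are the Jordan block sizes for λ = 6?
Block sizes for λ = 6: [3, 1]

Step 1 — from the characteristic polynomial, algebraic multiplicity of λ = 6 is 4. From dim ker(A − (6)·I) = 2, there are exactly 2 Jordan blocks for λ = 6.
Step 2 — from the minimal polynomial, the factor (x − 6)^3 tells us the largest block for λ = 6 has size 3.
Step 3 — with total size 4, 2 blocks, and largest block 3, the block sizes (in nonincreasing order) are [3, 1].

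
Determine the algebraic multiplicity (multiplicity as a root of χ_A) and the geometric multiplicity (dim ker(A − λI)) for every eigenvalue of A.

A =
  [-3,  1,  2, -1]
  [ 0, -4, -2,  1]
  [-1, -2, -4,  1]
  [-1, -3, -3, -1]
λ = -3: alg = 4, geom = 2

Step 1 — factor the characteristic polynomial to read off the algebraic multiplicities:
  χ_A(x) = (x + 3)^4

Step 2 — compute geometric multiplicities via the rank-nullity identity g(λ) = n − rank(A − λI):
  rank(A − (-3)·I) = 2, so dim ker(A − (-3)·I) = n − 2 = 2

Summary:
  λ = -3: algebraic multiplicity = 4, geometric multiplicity = 2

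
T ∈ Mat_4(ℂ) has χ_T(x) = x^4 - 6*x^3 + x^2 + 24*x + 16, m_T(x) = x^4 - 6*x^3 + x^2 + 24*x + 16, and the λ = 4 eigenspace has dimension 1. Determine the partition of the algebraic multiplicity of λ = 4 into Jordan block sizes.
Block sizes for λ = 4: [2]

Step 1 — from the characteristic polynomial, algebraic multiplicity of λ = 4 is 2. From dim ker(T − (4)·I) = 1, there are exactly 1 Jordan blocks for λ = 4.
Step 2 — from the minimal polynomial, the factor (x − 4)^2 tells us the largest block for λ = 4 has size 2.
Step 3 — with total size 2, 1 blocks, and largest block 2, the block sizes (in nonincreasing order) are [2].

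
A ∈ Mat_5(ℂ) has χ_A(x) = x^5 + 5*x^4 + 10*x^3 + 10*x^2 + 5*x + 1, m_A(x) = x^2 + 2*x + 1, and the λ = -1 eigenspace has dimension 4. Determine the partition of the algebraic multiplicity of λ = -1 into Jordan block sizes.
Block sizes for λ = -1: [2, 1, 1, 1]

Step 1 — from the characteristic polynomial, algebraic multiplicity of λ = -1 is 5. From dim ker(A − (-1)·I) = 4, there are exactly 4 Jordan blocks for λ = -1.
Step 2 — from the minimal polynomial, the factor (x + 1)^2 tells us the largest block for λ = -1 has size 2.
Step 3 — with total size 5, 4 blocks, and largest block 2, the block sizes (in nonincreasing order) are [2, 1, 1, 1].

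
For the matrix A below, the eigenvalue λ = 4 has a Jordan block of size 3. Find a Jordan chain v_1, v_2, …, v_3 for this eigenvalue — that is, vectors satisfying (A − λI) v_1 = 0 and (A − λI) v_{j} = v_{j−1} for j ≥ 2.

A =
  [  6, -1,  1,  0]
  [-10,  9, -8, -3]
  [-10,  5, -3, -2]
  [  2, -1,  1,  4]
A Jordan chain for λ = 4 of length 3:
v_1 = (4, 4, -4, 4)ᵀ
v_2 = (2, -10, -10, 2)ᵀ
v_3 = (1, 0, 0, 0)ᵀ

Let N = A − (4)·I. We want v_3 with N^3 v_3 = 0 but N^2 v_3 ≠ 0; then v_{j-1} := N · v_j for j = 3, …, 2.

Pick v_3 = (1, 0, 0, 0)ᵀ.
Then v_2 = N · v_3 = (2, -10, -10, 2)ᵀ.
Then v_1 = N · v_2 = (4, 4, -4, 4)ᵀ.

Sanity check: (A − (4)·I) v_1 = (0, 0, 0, 0)ᵀ = 0. ✓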